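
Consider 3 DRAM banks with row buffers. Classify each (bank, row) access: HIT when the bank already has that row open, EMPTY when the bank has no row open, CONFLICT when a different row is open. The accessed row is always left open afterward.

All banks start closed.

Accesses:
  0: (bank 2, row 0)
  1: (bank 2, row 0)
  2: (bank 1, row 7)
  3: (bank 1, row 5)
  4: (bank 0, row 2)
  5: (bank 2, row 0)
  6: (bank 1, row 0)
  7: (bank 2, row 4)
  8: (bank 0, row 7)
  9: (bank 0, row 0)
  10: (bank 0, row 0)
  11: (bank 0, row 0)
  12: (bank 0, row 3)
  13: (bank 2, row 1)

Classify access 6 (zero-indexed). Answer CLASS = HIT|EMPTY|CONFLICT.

CLASS = CONFLICT

step 0: bank2 None->0 [EMPTY]
step 1: bank2 0->0 [HIT]
step 2: bank1 None->7 [EMPTY]
step 3: bank1 7->5 [CONFLICT]
step 4: bank0 None->2 [EMPTY]
step 5: bank2 0->0 [HIT]
step 6: bank1 5->0 [CONFLICT]
step 7: bank2 0->4 [CONFLICT]
step 8: bank0 2->7 [CONFLICT]
step 9: bank0 7->0 [CONFLICT]
step 10: bank0 0->0 [HIT]
step 11: bank0 0->0 [HIT]
step 12: bank0 0->3 [CONFLICT]
step 13: bank2 4->1 [CONFLICT]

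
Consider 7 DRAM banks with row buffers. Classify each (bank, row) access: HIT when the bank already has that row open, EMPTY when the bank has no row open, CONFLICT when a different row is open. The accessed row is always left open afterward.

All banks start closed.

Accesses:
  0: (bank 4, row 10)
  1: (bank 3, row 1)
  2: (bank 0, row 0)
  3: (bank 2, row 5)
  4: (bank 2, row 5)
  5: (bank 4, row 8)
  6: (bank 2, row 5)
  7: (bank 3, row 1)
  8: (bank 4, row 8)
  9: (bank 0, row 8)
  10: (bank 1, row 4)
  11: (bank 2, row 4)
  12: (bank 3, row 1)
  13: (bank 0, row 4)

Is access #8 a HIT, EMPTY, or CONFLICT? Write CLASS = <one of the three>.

#0 (4,10) E
#1 (3,1) E
#2 (0,0) E
#3 (2,5) E
#4 (2,5) H  (was 5)
#5 (4,8) C  (was 10)
#6 (2,5) H  (was 5)
#7 (3,1) H  (was 1)
#8 (4,8) H  (was 8)
#9 (0,8) C  (was 0)
#10 (1,4) E
#11 (2,4) C  (was 5)
#12 (3,1) H  (was 1)
#13 (0,4) C  (was 8)

CLASS = HIT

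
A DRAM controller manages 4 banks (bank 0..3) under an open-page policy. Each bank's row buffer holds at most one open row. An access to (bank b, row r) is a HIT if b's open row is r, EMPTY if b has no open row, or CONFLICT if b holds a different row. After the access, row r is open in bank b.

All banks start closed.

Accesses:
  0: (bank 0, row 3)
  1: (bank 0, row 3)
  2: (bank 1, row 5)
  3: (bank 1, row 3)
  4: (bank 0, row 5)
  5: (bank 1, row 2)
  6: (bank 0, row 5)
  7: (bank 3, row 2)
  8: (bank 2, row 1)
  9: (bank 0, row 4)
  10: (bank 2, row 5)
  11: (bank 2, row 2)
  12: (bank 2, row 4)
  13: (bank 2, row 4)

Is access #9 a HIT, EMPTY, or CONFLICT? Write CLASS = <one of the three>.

0: bank 0 row 3 — prev None → EMPTY
1: bank 0 row 3 — prev 3 → HIT
2: bank 1 row 5 — prev None → EMPTY
3: bank 1 row 3 — prev 5 → CONFLICT
4: bank 0 row 5 — prev 3 → CONFLICT
5: bank 1 row 2 — prev 3 → CONFLICT
6: bank 0 row 5 — prev 5 → HIT
7: bank 3 row 2 — prev None → EMPTY
8: bank 2 row 1 — prev None → EMPTY
9: bank 0 row 4 — prev 5 → CONFLICT
10: bank 2 row 5 — prev 1 → CONFLICT
11: bank 2 row 2 — prev 5 → CONFLICT
12: bank 2 row 4 — prev 2 → CONFLICT
13: bank 2 row 4 — prev 4 → HIT

CLASS = CONFLICT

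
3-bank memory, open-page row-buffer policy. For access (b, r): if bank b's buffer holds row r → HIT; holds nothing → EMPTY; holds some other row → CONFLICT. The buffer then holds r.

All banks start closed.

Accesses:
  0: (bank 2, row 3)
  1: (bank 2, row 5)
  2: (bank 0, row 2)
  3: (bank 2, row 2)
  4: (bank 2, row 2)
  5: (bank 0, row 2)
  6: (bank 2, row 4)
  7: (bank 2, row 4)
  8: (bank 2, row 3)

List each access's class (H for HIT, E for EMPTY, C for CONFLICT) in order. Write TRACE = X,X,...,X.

step 0: bank2 None->3 [EMPTY]
step 1: bank2 3->5 [CONFLICT]
step 2: bank0 None->2 [EMPTY]
step 3: bank2 5->2 [CONFLICT]
step 4: bank2 2->2 [HIT]
step 5: bank0 2->2 [HIT]
step 6: bank2 2->4 [CONFLICT]
step 7: bank2 4->4 [HIT]
step 8: bank2 4->3 [CONFLICT]

TRACE = E,C,E,C,H,H,C,H,C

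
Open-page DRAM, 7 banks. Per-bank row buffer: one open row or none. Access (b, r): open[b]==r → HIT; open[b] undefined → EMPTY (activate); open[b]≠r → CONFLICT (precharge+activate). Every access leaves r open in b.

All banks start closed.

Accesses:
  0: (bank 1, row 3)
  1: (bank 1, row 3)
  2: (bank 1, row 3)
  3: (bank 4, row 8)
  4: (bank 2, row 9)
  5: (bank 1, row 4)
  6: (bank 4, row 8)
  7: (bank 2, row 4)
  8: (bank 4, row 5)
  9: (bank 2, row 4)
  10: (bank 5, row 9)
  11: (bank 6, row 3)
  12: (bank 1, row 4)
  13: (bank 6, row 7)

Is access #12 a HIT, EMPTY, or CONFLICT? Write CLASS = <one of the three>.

0: bank 1 row 3 — prev None → EMPTY
1: bank 1 row 3 — prev 3 → HIT
2: bank 1 row 3 — prev 3 → HIT
3: bank 4 row 8 — prev None → EMPTY
4: bank 2 row 9 — prev None → EMPTY
5: bank 1 row 4 — prev 3 → CONFLICT
6: bank 4 row 8 — prev 8 → HIT
7: bank 2 row 4 — prev 9 → CONFLICT
8: bank 4 row 5 — prev 8 → CONFLICT
9: bank 2 row 4 — prev 4 → HIT
10: bank 5 row 9 — prev None → EMPTY
11: bank 6 row 3 — prev None → EMPTY
12: bank 1 row 4 — prev 4 → HIT
13: bank 6 row 7 — prev 3 → CONFLICT

CLASS = HIT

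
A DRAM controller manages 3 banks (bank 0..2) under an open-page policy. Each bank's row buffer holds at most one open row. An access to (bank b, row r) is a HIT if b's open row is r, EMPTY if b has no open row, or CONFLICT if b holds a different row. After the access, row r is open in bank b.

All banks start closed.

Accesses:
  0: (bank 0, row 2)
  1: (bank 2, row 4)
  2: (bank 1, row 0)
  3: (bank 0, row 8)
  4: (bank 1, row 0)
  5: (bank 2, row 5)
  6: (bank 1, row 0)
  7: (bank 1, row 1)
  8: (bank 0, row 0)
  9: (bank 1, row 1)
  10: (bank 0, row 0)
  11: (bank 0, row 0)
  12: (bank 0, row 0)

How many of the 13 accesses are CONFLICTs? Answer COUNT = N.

#0 (0,2) E
#1 (2,4) E
#2 (1,0) E
#3 (0,8) C  (was 2)
#4 (1,0) H  (was 0)
#5 (2,5) C  (was 4)
#6 (1,0) H  (was 0)
#7 (1,1) C  (was 0)
#8 (0,0) C  (was 8)
#9 (1,1) H  (was 1)
#10 (0,0) H  (was 0)
#11 (0,0) H  (was 0)
#12 (0,0) H  (was 0)

COUNT = 4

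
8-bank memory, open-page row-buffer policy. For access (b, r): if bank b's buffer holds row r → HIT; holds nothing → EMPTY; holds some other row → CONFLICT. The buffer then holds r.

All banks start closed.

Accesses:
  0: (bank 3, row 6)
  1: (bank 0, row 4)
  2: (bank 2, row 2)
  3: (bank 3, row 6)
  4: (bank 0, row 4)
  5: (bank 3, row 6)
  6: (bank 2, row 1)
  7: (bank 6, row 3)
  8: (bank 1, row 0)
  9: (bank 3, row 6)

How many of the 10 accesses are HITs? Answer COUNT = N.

#0 (3,6) E
#1 (0,4) E
#2 (2,2) E
#3 (3,6) H  (was 6)
#4 (0,4) H  (was 4)
#5 (3,6) H  (was 6)
#6 (2,1) C  (was 2)
#7 (6,3) E
#8 (1,0) E
#9 (3,6) H  (was 6)

COUNT = 4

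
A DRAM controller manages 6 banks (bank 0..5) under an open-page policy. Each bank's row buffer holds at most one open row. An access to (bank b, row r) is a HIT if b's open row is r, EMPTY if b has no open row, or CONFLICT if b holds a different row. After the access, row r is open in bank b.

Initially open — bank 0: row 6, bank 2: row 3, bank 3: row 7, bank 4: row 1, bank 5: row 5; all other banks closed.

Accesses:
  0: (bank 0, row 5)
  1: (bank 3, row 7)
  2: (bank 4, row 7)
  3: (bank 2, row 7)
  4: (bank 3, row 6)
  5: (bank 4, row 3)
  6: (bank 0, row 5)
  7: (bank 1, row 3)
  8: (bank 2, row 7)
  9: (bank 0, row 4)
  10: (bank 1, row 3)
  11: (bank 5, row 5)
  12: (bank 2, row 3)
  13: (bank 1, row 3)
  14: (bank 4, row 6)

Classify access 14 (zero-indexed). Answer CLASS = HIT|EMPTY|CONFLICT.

CLASS = CONFLICT

step 0: bank0 6->5 [CONFLICT]
step 1: bank3 7->7 [HIT]
step 2: bank4 1->7 [CONFLICT]
step 3: bank2 3->7 [CONFLICT]
step 4: bank3 7->6 [CONFLICT]
step 5: bank4 7->3 [CONFLICT]
step 6: bank0 5->5 [HIT]
step 7: bank1 None->3 [EMPTY]
step 8: bank2 7->7 [HIT]
step 9: bank0 5->4 [CONFLICT]
step 10: bank1 3->3 [HIT]
step 11: bank5 5->5 [HIT]
step 12: bank2 7->3 [CONFLICT]
step 13: bank1 3->3 [HIT]
step 14: bank4 3->6 [CONFLICT]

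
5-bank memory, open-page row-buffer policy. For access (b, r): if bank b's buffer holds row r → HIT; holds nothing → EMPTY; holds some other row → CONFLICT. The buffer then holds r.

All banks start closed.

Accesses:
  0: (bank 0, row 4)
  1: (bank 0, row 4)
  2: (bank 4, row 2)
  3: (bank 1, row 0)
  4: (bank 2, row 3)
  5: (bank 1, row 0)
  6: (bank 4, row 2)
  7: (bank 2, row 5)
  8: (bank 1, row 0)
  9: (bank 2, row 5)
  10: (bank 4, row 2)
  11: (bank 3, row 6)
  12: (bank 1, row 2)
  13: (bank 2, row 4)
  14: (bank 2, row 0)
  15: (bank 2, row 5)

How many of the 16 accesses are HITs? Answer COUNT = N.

  [0] b0 r4: no row ⇒ E
  [1] b0 r4: had r4 ⇒ H
  [2] b4 r2: no row ⇒ E
  [3] b1 r0: no row ⇒ E
  [4] b2 r3: no row ⇒ E
  [5] b1 r0: had r0 ⇒ H
  [6] b4 r2: had r2 ⇒ H
  [7] b2 r5: had r3 ⇒ C
  [8] b1 r0: had r0 ⇒ H
  [9] b2 r5: had r5 ⇒ H
  [10] b4 r2: had r2 ⇒ H
  [11] b3 r6: no row ⇒ E
  [12] b1 r2: had r0 ⇒ C
  [13] b2 r4: had r5 ⇒ C
  [14] b2 r0: had r4 ⇒ C
  [15] b2 r5: had r0 ⇒ C

COUNT = 6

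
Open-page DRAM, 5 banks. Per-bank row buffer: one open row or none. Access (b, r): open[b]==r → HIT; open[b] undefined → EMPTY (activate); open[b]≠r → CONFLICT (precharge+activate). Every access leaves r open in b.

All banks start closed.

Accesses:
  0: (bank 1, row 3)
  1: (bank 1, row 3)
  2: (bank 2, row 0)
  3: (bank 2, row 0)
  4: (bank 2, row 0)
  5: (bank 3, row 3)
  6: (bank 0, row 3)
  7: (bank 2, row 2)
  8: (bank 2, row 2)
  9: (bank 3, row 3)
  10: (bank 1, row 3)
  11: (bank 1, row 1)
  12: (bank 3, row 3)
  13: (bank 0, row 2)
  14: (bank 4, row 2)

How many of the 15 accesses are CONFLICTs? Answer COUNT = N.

  [0] b1 r3: no row ⇒ E
  [1] b1 r3: had r3 ⇒ H
  [2] b2 r0: no row ⇒ E
  [3] b2 r0: had r0 ⇒ H
  [4] b2 r0: had r0 ⇒ H
  [5] b3 r3: no row ⇒ E
  [6] b0 r3: no row ⇒ E
  [7] b2 r2: had r0 ⇒ C
  [8] b2 r2: had r2 ⇒ H
  [9] b3 r3: had r3 ⇒ H
  [10] b1 r3: had r3 ⇒ H
  [11] b1 r1: had r3 ⇒ C
  [12] b3 r3: had r3 ⇒ H
  [13] b0 r2: had r3 ⇒ C
  [14] b4 r2: no row ⇒ E

COUNT = 3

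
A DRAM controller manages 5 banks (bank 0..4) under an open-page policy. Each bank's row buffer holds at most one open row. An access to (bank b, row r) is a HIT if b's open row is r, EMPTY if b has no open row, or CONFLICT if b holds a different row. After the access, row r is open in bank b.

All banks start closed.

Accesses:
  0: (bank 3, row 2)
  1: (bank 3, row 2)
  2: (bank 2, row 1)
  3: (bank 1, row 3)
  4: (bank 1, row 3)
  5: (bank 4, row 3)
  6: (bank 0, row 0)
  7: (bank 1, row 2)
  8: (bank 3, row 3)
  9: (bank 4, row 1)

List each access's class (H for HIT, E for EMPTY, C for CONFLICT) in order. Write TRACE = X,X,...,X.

#0 (3,2) E
#1 (3,2) H  (was 2)
#2 (2,1) E
#3 (1,3) E
#4 (1,3) H  (was 3)
#5 (4,3) E
#6 (0,0) E
#7 (1,2) C  (was 3)
#8 (3,3) C  (was 2)
#9 (4,1) C  (was 3)

TRACE = E,H,E,E,H,E,E,C,C,C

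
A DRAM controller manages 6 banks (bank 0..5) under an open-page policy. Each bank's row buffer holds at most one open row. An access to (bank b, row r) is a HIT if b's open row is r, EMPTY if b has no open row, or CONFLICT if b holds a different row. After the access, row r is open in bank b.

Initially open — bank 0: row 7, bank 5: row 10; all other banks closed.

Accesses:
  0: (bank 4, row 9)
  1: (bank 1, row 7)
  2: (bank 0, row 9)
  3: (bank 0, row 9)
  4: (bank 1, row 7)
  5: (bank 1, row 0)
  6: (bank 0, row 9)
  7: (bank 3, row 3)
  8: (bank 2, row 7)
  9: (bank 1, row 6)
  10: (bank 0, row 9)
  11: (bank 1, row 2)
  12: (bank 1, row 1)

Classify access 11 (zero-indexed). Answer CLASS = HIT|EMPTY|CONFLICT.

0: bank 4 row 9 — prev None → EMPTY
1: bank 1 row 7 — prev None → EMPTY
2: bank 0 row 9 — prev 7 → CONFLICT
3: bank 0 row 9 — prev 9 → HIT
4: bank 1 row 7 — prev 7 → HIT
5: bank 1 row 0 — prev 7 → CONFLICT
6: bank 0 row 9 — prev 9 → HIT
7: bank 3 row 3 — prev None → EMPTY
8: bank 2 row 7 — prev None → EMPTY
9: bank 1 row 6 — prev 0 → CONFLICT
10: bank 0 row 9 — prev 9 → HIT
11: bank 1 row 2 — prev 6 → CONFLICT
12: bank 1 row 1 — prev 2 → CONFLICT

CLASS = CONFLICT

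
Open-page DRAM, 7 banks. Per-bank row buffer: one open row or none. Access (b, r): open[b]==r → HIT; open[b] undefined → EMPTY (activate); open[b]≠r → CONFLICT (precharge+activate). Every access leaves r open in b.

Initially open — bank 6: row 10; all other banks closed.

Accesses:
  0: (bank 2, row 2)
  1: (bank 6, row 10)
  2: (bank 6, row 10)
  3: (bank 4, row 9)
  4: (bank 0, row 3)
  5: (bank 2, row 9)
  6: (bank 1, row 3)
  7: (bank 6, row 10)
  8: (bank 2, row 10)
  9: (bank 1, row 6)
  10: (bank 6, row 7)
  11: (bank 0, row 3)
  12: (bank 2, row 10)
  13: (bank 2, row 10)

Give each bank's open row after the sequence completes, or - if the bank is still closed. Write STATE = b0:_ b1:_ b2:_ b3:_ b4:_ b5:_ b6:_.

STATE = b0:3 b1:6 b2:10 b3:- b4:9 b5:- b6:7

step 0: bank2 None->2 [EMPTY]
step 1: bank6 10->10 [HIT]
step 2: bank6 10->10 [HIT]
step 3: bank4 None->9 [EMPTY]
step 4: bank0 None->3 [EMPTY]
step 5: bank2 2->9 [CONFLICT]
step 6: bank1 None->3 [EMPTY]
step 7: bank6 10->10 [HIT]
step 8: bank2 9->10 [CONFLICT]
step 9: bank1 3->6 [CONFLICT]
step 10: bank6 10->7 [CONFLICT]
step 11: bank0 3->3 [HIT]
step 12: bank2 10->10 [HIT]
step 13: bank2 10->10 [HIT]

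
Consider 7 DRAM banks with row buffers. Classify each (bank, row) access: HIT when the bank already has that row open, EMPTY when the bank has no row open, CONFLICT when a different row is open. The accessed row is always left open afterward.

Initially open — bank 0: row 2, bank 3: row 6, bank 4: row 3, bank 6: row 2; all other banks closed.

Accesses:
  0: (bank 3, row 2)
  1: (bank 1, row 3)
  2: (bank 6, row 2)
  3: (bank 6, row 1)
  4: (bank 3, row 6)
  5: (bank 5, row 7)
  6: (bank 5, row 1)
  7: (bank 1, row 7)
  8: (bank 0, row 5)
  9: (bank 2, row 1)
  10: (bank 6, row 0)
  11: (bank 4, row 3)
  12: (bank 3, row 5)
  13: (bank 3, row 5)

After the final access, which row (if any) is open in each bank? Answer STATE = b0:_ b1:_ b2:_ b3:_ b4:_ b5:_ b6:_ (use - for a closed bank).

STATE = b0:5 b1:7 b2:1 b3:5 b4:3 b5:1 b6:0

#0 (3,2) C  (was 6)
#1 (1,3) E
#2 (6,2) H  (was 2)
#3 (6,1) C  (was 2)
#4 (3,6) C  (was 2)
#5 (5,7) E
#6 (5,1) C  (was 7)
#7 (1,7) C  (was 3)
#8 (0,5) C  (was 2)
#9 (2,1) E
#10 (6,0) C  (was 1)
#11 (4,3) H  (was 3)
#12 (3,5) C  (was 6)
#13 (3,5) H  (was 5)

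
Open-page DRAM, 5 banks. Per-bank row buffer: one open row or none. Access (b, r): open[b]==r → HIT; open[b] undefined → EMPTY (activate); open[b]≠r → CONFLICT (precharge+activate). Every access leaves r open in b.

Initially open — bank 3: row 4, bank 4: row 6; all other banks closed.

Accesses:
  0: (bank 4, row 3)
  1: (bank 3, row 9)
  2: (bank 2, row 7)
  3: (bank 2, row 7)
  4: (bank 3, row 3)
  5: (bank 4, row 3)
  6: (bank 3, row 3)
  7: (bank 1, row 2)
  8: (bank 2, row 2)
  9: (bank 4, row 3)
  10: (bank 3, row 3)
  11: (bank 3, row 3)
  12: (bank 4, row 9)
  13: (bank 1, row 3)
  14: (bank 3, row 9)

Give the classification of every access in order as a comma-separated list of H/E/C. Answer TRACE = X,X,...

0: bank 4 row 3 — prev 6 → CONFLICT
1: bank 3 row 9 — prev 4 → CONFLICT
2: bank 2 row 7 — prev None → EMPTY
3: bank 2 row 7 — prev 7 → HIT
4: bank 3 row 3 — prev 9 → CONFLICT
5: bank 4 row 3 — prev 3 → HIT
6: bank 3 row 3 — prev 3 → HIT
7: bank 1 row 2 — prev None → EMPTY
8: bank 2 row 2 — prev 7 → CONFLICT
9: bank 4 row 3 — prev 3 → HIT
10: bank 3 row 3 — prev 3 → HIT
11: bank 3 row 3 — prev 3 → HIT
12: bank 4 row 9 — prev 3 → CONFLICT
13: bank 1 row 3 — prev 2 → CONFLICT
14: bank 3 row 9 — prev 3 → CONFLICT

TRACE = C,C,E,H,C,H,H,E,C,H,H,H,C,C,C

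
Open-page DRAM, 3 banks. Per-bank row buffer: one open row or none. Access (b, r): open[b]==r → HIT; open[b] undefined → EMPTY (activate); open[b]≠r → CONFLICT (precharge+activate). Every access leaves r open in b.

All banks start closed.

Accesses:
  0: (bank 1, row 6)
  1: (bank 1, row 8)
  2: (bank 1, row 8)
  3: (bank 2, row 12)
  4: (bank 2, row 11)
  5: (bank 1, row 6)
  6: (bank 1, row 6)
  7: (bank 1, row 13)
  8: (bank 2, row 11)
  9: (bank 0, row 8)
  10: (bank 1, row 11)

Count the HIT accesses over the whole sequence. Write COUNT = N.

COUNT = 3

#0 (1,6) E
#1 (1,8) C  (was 6)
#2 (1,8) H  (was 8)
#3 (2,12) E
#4 (2,11) C  (was 12)
#5 (1,6) C  (was 8)
#6 (1,6) H  (was 6)
#7 (1,13) C  (was 6)
#8 (2,11) H  (was 11)
#9 (0,8) E
#10 (1,11) C  (was 13)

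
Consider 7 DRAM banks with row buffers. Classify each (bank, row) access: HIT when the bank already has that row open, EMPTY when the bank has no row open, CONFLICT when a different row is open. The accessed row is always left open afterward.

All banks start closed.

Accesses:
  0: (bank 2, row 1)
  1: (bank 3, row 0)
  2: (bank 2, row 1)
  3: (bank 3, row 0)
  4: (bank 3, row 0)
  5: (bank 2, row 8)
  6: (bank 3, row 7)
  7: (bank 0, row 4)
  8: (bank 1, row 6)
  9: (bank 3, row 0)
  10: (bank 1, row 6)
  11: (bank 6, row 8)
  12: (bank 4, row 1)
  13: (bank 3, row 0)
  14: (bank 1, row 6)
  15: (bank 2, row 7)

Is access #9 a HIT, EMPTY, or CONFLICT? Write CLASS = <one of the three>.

#0 (2,1) E
#1 (3,0) E
#2 (2,1) H  (was 1)
#3 (3,0) H  (was 0)
#4 (3,0) H  (was 0)
#5 (2,8) C  (was 1)
#6 (3,7) C  (was 0)
#7 (0,4) E
#8 (1,6) E
#9 (3,0) C  (was 7)
#10 (1,6) H  (was 6)
#11 (6,8) E
#12 (4,1) E
#13 (3,0) H  (was 0)
#14 (1,6) H  (was 6)
#15 (2,7) C  (was 8)

CLASS = CONFLICT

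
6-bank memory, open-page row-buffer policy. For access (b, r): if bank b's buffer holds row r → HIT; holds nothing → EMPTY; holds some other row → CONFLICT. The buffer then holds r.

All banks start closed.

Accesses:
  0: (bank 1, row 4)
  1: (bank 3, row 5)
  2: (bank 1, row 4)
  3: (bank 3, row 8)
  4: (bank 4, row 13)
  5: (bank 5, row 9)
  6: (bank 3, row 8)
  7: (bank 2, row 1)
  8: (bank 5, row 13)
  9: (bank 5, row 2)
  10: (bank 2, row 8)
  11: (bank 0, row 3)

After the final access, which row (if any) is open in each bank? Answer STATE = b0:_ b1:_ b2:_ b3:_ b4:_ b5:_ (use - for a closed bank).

STATE = b0:3 b1:4 b2:8 b3:8 b4:13 b5:2

0: bank 1 row 4 — prev None → EMPTY
1: bank 3 row 5 — prev None → EMPTY
2: bank 1 row 4 — prev 4 → HIT
3: bank 3 row 8 — prev 5 → CONFLICT
4: bank 4 row 13 — prev None → EMPTY
5: bank 5 row 9 — prev None → EMPTY
6: bank 3 row 8 — prev 8 → HIT
7: bank 2 row 1 — prev None → EMPTY
8: bank 5 row 13 — prev 9 → CONFLICT
9: bank 5 row 2 — prev 13 → CONFLICT
10: bank 2 row 8 — prev 1 → CONFLICT
11: bank 0 row 3 — prev None → EMPTY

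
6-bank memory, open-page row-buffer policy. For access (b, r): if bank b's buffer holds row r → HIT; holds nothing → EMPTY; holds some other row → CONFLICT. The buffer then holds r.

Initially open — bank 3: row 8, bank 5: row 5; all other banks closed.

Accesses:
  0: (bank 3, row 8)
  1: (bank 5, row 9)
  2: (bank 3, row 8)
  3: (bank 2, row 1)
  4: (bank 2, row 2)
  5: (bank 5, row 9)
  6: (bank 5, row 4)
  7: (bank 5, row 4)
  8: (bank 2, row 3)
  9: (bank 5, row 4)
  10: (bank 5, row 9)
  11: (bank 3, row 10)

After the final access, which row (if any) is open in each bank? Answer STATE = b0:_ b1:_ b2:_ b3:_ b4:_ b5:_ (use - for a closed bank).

STATE = b0:- b1:- b2:3 b3:10 b4:- b5:9

#0 (3,8) H  (was 8)
#1 (5,9) C  (was 5)
#2 (3,8) H  (was 8)
#3 (2,1) E
#4 (2,2) C  (was 1)
#5 (5,9) H  (was 9)
#6 (5,4) C  (was 9)
#7 (5,4) H  (was 4)
#8 (2,3) C  (was 2)
#9 (5,4) H  (was 4)
#10 (5,9) C  (was 4)
#11 (3,10) C  (was 8)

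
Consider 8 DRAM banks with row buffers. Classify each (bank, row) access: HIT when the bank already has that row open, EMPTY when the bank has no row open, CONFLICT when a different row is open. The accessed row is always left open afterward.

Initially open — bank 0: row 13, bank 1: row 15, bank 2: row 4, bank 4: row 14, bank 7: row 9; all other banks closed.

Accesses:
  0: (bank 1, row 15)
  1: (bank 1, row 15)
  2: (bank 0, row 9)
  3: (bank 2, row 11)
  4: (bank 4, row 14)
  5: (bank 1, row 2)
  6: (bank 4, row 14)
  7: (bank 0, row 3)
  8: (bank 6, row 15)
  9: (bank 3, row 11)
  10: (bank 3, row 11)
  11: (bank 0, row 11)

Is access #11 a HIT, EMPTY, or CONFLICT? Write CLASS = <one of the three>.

CLASS = CONFLICT

0: bank 1 row 15 — prev 15 → HIT
1: bank 1 row 15 — prev 15 → HIT
2: bank 0 row 9 — prev 13 → CONFLICT
3: bank 2 row 11 — prev 4 → CONFLICT
4: bank 4 row 14 — prev 14 → HIT
5: bank 1 row 2 — prev 15 → CONFLICT
6: bank 4 row 14 — prev 14 → HIT
7: bank 0 row 3 — prev 9 → CONFLICT
8: bank 6 row 15 — prev None → EMPTY
9: bank 3 row 11 — prev None → EMPTY
10: bank 3 row 11 — prev 11 → HIT
11: bank 0 row 11 — prev 3 → CONFLICT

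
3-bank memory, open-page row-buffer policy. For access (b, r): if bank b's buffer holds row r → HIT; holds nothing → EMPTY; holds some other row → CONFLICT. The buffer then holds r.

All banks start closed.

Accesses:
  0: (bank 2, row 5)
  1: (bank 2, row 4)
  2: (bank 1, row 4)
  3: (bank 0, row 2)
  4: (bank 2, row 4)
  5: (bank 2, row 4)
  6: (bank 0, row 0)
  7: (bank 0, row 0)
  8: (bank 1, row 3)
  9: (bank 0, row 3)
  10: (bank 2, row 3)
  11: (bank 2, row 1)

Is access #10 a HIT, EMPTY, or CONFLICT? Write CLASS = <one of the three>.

CLASS = CONFLICT

  [0] b2 r5: no row ⇒ E
  [1] b2 r4: had r5 ⇒ C
  [2] b1 r4: no row ⇒ E
  [3] b0 r2: no row ⇒ E
  [4] b2 r4: had r4 ⇒ H
  [5] b2 r4: had r4 ⇒ H
  [6] b0 r0: had r2 ⇒ C
  [7] b0 r0: had r0 ⇒ H
  [8] b1 r3: had r4 ⇒ C
  [9] b0 r3: had r0 ⇒ C
  [10] b2 r3: had r4 ⇒ C
  [11] b2 r1: had r3 ⇒ C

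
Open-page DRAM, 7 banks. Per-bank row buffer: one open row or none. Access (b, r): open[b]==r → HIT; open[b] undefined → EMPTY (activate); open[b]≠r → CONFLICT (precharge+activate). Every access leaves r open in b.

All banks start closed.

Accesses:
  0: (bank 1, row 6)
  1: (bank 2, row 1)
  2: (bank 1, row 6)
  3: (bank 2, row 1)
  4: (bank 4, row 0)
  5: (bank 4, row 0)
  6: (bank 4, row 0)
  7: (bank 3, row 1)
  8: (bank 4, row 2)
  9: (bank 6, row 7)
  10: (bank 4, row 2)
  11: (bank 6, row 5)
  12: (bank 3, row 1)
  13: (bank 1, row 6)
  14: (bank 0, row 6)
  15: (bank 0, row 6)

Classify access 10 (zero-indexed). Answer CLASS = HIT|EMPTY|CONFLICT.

step 0: bank1 None->6 [EMPTY]
step 1: bank2 None->1 [EMPTY]
step 2: bank1 6->6 [HIT]
step 3: bank2 1->1 [HIT]
step 4: bank4 None->0 [EMPTY]
step 5: bank4 0->0 [HIT]
step 6: bank4 0->0 [HIT]
step 7: bank3 None->1 [EMPTY]
step 8: bank4 0->2 [CONFLICT]
step 9: bank6 None->7 [EMPTY]
step 10: bank4 2->2 [HIT]
step 11: bank6 7->5 [CONFLICT]
step 12: bank3 1->1 [HIT]
step 13: bank1 6->6 [HIT]
step 14: bank0 None->6 [EMPTY]
step 15: bank0 6->6 [HIT]

CLASS = HIT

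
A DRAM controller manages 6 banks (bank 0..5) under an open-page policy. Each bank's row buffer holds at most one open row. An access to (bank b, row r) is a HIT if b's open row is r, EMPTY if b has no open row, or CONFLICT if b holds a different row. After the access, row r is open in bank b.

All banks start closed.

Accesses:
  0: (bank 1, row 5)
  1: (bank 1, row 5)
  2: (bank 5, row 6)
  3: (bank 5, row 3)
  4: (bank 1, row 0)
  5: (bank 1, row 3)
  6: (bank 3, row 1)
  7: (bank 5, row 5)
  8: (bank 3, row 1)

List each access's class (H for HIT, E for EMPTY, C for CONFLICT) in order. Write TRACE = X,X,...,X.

TRACE = E,H,E,C,C,C,E,C,H

step 0: bank1 None->5 [EMPTY]
step 1: bank1 5->5 [HIT]
step 2: bank5 None->6 [EMPTY]
step 3: bank5 6->3 [CONFLICT]
step 4: bank1 5->0 [CONFLICT]
step 5: bank1 0->3 [CONFLICT]
step 6: bank3 None->1 [EMPTY]
step 7: bank5 3->5 [CONFLICT]
step 8: bank3 1->1 [HIT]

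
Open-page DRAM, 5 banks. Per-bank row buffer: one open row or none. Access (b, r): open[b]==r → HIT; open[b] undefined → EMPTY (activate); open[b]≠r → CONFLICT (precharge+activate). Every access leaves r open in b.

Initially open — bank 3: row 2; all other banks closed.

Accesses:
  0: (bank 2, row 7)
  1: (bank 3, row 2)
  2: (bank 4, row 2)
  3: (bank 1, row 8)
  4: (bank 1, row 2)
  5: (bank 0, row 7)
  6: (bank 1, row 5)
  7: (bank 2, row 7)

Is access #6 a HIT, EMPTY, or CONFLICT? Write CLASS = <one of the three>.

CLASS = CONFLICT

#0 (2,7) E
#1 (3,2) H  (was 2)
#2 (4,2) E
#3 (1,8) E
#4 (1,2) C  (was 8)
#5 (0,7) E
#6 (1,5) C  (was 2)
#7 (2,7) H  (was 7)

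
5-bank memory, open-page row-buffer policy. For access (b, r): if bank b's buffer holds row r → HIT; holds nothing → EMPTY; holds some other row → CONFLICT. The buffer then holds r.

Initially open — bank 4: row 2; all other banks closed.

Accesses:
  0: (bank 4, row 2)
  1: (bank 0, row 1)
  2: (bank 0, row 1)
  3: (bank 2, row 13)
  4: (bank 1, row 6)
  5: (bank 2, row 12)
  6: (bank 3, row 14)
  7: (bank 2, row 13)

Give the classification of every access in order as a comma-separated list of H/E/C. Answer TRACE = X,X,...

#0 (4,2) H  (was 2)
#1 (0,1) E
#2 (0,1) H  (was 1)
#3 (2,13) E
#4 (1,6) E
#5 (2,12) C  (was 13)
#6 (3,14) E
#7 (2,13) C  (was 12)

TRACE = H,E,H,E,E,C,E,C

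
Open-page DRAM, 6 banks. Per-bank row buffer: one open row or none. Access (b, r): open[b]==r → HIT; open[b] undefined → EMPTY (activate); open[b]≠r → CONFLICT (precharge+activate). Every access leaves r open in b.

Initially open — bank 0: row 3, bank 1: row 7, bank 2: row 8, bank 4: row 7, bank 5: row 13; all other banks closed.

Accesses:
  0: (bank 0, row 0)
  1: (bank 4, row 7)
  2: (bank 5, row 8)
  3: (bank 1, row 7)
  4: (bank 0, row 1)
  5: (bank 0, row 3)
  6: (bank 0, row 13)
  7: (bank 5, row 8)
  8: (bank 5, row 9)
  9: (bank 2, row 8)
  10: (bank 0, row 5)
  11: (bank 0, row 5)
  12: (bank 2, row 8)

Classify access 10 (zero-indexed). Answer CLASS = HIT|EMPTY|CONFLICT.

step 0: bank0 3->0 [CONFLICT]
step 1: bank4 7->7 [HIT]
step 2: bank5 13->8 [CONFLICT]
step 3: bank1 7->7 [HIT]
step 4: bank0 0->1 [CONFLICT]
step 5: bank0 1->3 [CONFLICT]
step 6: bank0 3->13 [CONFLICT]
step 7: bank5 8->8 [HIT]
step 8: bank5 8->9 [CONFLICT]
step 9: bank2 8->8 [HIT]
step 10: bank0 13->5 [CONFLICT]
step 11: bank0 5->5 [HIT]
step 12: bank2 8->8 [HIT]

CLASS = CONFLICT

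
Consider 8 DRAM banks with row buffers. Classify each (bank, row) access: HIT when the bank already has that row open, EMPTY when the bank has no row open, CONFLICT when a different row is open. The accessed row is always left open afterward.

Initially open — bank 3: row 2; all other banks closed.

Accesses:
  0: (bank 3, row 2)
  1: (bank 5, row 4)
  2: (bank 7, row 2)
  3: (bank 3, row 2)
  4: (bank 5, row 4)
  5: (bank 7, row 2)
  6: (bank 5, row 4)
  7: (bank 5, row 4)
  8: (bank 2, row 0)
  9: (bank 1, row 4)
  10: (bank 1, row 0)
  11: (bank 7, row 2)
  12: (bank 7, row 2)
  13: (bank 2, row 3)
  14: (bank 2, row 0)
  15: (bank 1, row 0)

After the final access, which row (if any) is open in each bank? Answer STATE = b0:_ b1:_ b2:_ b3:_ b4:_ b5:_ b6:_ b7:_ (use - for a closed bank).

STATE = b0:- b1:0 b2:0 b3:2 b4:- b5:4 b6:- b7:2

step 0: bank3 2->2 [HIT]
step 1: bank5 None->4 [EMPTY]
step 2: bank7 None->2 [EMPTY]
step 3: bank3 2->2 [HIT]
step 4: bank5 4->4 [HIT]
step 5: bank7 2->2 [HIT]
step 6: bank5 4->4 [HIT]
step 7: bank5 4->4 [HIT]
step 8: bank2 None->0 [EMPTY]
step 9: bank1 None->4 [EMPTY]
step 10: bank1 4->0 [CONFLICT]
step 11: bank7 2->2 [HIT]
step 12: bank7 2->2 [HIT]
step 13: bank2 0->3 [CONFLICT]
step 14: bank2 3->0 [CONFLICT]
step 15: bank1 0->0 [HIT]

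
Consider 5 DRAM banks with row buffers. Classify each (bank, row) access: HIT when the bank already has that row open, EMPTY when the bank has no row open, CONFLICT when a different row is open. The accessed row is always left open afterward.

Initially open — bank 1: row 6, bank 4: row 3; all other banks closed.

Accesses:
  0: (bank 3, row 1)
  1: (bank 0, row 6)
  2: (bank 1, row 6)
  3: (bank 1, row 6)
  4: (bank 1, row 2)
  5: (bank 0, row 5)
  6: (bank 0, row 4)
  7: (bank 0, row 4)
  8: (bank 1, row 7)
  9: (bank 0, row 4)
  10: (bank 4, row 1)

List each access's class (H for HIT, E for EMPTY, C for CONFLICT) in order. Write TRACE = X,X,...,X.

TRACE = E,E,H,H,C,C,C,H,C,H,C

  [0] b3 r1: no row ⇒ E
  [1] b0 r6: no row ⇒ E
  [2] b1 r6: had r6 ⇒ H
  [3] b1 r6: had r6 ⇒ H
  [4] b1 r2: had r6 ⇒ C
  [5] b0 r5: had r6 ⇒ C
  [6] b0 r4: had r5 ⇒ C
  [7] b0 r4: had r4 ⇒ H
  [8] b1 r7: had r2 ⇒ C
  [9] b0 r4: had r4 ⇒ H
  [10] b4 r1: had r3 ⇒ C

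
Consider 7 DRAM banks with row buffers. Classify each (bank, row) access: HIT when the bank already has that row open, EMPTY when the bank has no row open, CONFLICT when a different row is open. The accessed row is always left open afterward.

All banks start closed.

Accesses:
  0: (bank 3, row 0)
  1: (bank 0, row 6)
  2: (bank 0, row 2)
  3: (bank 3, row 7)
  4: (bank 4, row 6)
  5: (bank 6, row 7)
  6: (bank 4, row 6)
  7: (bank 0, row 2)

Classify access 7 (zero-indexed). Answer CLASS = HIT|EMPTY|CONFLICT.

CLASS = HIT

  [0] b3 r0: no row ⇒ E
  [1] b0 r6: no row ⇒ E
  [2] b0 r2: had r6 ⇒ C
  [3] b3 r7: had r0 ⇒ C
  [4] b4 r6: no row ⇒ E
  [5] b6 r7: no row ⇒ E
  [6] b4 r6: had r6 ⇒ H
  [7] b0 r2: had r2 ⇒ H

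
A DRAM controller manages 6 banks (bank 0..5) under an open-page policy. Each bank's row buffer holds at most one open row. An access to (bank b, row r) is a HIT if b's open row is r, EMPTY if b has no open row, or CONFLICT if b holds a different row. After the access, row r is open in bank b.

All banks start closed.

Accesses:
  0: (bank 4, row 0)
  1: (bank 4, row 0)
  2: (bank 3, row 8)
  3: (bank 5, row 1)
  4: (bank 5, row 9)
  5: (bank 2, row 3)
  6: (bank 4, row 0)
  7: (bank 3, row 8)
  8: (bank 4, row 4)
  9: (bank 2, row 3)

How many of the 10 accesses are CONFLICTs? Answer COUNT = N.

COUNT = 2

0: bank 4 row 0 — prev None → EMPTY
1: bank 4 row 0 — prev 0 → HIT
2: bank 3 row 8 — prev None → EMPTY
3: bank 5 row 1 — prev None → EMPTY
4: bank 5 row 9 — prev 1 → CONFLICT
5: bank 2 row 3 — prev None → EMPTY
6: bank 4 row 0 — prev 0 → HIT
7: bank 3 row 8 — prev 8 → HIT
8: bank 4 row 4 — prev 0 → CONFLICT
9: bank 2 row 3 — prev 3 → HIT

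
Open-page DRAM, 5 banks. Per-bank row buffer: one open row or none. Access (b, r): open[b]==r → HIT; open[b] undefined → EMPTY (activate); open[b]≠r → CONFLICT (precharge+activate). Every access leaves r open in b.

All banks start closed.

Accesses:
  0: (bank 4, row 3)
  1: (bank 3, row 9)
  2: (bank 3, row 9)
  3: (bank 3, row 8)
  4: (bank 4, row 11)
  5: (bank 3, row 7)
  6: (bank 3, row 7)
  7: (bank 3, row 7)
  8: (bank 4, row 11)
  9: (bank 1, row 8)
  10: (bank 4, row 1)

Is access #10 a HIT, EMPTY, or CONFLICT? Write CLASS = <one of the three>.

CLASS = CONFLICT

0: bank 4 row 3 — prev None → EMPTY
1: bank 3 row 9 — prev None → EMPTY
2: bank 3 row 9 — prev 9 → HIT
3: bank 3 row 8 — prev 9 → CONFLICT
4: bank 4 row 11 — prev 3 → CONFLICT
5: bank 3 row 7 — prev 8 → CONFLICT
6: bank 3 row 7 — prev 7 → HIT
7: bank 3 row 7 — prev 7 → HIT
8: bank 4 row 11 — prev 11 → HIT
9: bank 1 row 8 — prev None → EMPTY
10: bank 4 row 1 — prev 11 → CONFLICT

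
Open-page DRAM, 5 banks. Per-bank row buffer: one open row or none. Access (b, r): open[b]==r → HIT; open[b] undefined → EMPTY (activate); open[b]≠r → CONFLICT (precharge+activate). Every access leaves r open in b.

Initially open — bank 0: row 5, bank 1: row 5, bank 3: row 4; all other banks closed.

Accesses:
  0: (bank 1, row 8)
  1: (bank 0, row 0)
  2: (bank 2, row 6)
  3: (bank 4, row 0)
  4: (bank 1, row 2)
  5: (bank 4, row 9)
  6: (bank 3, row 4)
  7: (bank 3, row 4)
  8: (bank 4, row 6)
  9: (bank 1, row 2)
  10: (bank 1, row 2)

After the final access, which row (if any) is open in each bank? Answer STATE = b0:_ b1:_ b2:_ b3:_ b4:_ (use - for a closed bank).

STATE = b0:0 b1:2 b2:6 b3:4 b4:6

  [0] b1 r8: had r5 ⇒ C
  [1] b0 r0: had r5 ⇒ C
  [2] b2 r6: no row ⇒ E
  [3] b4 r0: no row ⇒ E
  [4] b1 r2: had r8 ⇒ C
  [5] b4 r9: had r0 ⇒ C
  [6] b3 r4: had r4 ⇒ H
  [7] b3 r4: had r4 ⇒ H
  [8] b4 r6: had r9 ⇒ C
  [9] b1 r2: had r2 ⇒ H
  [10] b1 r2: had r2 ⇒ H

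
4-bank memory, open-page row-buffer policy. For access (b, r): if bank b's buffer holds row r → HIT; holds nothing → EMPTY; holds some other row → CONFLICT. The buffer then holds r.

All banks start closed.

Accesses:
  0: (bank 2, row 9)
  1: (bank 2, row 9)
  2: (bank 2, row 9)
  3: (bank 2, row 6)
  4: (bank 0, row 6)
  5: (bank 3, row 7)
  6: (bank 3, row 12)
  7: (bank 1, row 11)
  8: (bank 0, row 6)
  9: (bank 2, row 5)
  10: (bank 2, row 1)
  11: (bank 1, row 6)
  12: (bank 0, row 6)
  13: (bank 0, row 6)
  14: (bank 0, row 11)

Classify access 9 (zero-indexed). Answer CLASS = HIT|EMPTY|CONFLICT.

CLASS = CONFLICT

  [0] b2 r9: no row ⇒ E
  [1] b2 r9: had r9 ⇒ H
  [2] b2 r9: had r9 ⇒ H
  [3] b2 r6: had r9 ⇒ C
  [4] b0 r6: no row ⇒ E
  [5] b3 r7: no row ⇒ E
  [6] b3 r12: had r7 ⇒ C
  [7] b1 r11: no row ⇒ E
  [8] b0 r6: had r6 ⇒ H
  [9] b2 r5: had r6 ⇒ C
  [10] b2 r1: had r5 ⇒ C
  [11] b1 r6: had r11 ⇒ C
  [12] b0 r6: had r6 ⇒ H
  [13] b0 r6: had r6 ⇒ H
  [14] b0 r11: had r6 ⇒ C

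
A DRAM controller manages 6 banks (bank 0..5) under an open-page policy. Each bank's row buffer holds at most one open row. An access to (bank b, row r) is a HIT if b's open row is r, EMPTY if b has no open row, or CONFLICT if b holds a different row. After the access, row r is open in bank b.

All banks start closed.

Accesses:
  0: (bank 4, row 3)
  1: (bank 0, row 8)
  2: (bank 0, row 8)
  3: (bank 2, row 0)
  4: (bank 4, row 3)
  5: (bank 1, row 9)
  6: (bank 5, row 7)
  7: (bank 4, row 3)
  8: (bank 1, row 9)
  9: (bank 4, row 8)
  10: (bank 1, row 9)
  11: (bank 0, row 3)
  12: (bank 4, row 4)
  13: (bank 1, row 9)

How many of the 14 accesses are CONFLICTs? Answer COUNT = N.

0: bank 4 row 3 — prev None → EMPTY
1: bank 0 row 8 — prev None → EMPTY
2: bank 0 row 8 — prev 8 → HIT
3: bank 2 row 0 — prev None → EMPTY
4: bank 4 row 3 — prev 3 → HIT
5: bank 1 row 9 — prev None → EMPTY
6: bank 5 row 7 — prev None → EMPTY
7: bank 4 row 3 — prev 3 → HIT
8: bank 1 row 9 — prev 9 → HIT
9: bank 4 row 8 — prev 3 → CONFLICT
10: bank 1 row 9 — prev 9 → HIT
11: bank 0 row 3 — prev 8 → CONFLICT
12: bank 4 row 4 — prev 8 → CONFLICT
13: bank 1 row 9 — prev 9 → HIT

COUNT = 3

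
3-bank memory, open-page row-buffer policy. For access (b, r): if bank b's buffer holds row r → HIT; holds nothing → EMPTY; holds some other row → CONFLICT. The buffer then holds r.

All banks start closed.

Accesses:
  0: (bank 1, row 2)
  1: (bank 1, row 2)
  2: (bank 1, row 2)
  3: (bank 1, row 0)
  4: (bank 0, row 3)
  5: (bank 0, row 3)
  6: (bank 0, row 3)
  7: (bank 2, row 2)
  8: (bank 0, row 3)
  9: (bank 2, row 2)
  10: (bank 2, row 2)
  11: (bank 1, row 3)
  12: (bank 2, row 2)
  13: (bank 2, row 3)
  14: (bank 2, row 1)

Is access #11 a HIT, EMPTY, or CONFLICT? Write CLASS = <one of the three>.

#0 (1,2) E
#1 (1,2) H  (was 2)
#2 (1,2) H  (was 2)
#3 (1,0) C  (was 2)
#4 (0,3) E
#5 (0,3) H  (was 3)
#6 (0,3) H  (was 3)
#7 (2,2) E
#8 (0,3) H  (was 3)
#9 (2,2) H  (was 2)
#10 (2,2) H  (was 2)
#11 (1,3) C  (was 0)
#12 (2,2) H  (was 2)
#13 (2,3) C  (was 2)
#14 (2,1) C  (was 3)

CLASS = CONFLICT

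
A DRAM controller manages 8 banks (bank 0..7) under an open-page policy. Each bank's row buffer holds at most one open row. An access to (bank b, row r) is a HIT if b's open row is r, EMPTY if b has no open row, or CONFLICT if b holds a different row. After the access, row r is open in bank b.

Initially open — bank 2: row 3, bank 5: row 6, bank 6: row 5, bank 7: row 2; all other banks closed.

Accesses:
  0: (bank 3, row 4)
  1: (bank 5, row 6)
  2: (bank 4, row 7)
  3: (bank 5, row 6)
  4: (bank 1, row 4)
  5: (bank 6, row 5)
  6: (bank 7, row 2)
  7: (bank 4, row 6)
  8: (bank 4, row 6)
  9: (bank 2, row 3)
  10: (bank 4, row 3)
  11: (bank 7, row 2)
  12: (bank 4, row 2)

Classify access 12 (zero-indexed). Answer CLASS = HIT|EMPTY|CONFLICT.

#0 (3,4) E
#1 (5,6) H  (was 6)
#2 (4,7) E
#3 (5,6) H  (was 6)
#4 (1,4) E
#5 (6,5) H  (was 5)
#6 (7,2) H  (was 2)
#7 (4,6) C  (was 7)
#8 (4,6) H  (was 6)
#9 (2,3) H  (was 3)
#10 (4,3) C  (was 6)
#11 (7,2) H  (was 2)
#12 (4,2) C  (was 3)

CLASS = CONFLICT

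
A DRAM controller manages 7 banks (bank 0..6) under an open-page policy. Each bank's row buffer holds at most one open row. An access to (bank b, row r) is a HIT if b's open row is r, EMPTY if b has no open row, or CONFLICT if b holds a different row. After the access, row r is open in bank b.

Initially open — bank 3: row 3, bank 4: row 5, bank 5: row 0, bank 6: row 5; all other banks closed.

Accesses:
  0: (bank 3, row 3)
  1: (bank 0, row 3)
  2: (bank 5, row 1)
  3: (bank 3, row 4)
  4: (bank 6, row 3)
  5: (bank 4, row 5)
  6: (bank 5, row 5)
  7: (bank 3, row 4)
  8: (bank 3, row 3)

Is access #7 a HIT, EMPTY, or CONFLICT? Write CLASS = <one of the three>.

step 0: bank3 3->3 [HIT]
step 1: bank0 None->3 [EMPTY]
step 2: bank5 0->1 [CONFLICT]
step 3: bank3 3->4 [CONFLICT]
step 4: bank6 5->3 [CONFLICT]
step 5: bank4 5->5 [HIT]
step 6: bank5 1->5 [CONFLICT]
step 7: bank3 4->4 [HIT]
step 8: bank3 4->3 [CONFLICT]

CLASS = HIT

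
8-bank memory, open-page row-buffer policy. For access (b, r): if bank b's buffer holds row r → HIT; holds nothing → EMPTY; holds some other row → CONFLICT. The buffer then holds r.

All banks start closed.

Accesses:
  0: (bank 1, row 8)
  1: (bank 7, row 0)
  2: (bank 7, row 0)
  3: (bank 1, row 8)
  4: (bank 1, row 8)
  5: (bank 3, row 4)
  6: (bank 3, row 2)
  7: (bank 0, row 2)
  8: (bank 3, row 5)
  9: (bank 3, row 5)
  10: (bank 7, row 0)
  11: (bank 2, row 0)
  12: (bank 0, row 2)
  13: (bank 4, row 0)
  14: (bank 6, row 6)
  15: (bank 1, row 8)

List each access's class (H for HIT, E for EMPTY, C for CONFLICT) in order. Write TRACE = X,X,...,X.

#0 (1,8) E
#1 (7,0) E
#2 (7,0) H  (was 0)
#3 (1,8) H  (was 8)
#4 (1,8) H  (was 8)
#5 (3,4) E
#6 (3,2) C  (was 4)
#7 (0,2) E
#8 (3,5) C  (was 2)
#9 (3,5) H  (was 5)
#10 (7,0) H  (was 0)
#11 (2,0) E
#12 (0,2) H  (was 2)
#13 (4,0) E
#14 (6,6) E
#15 (1,8) H  (was 8)

TRACE = E,E,H,H,H,E,C,E,C,H,H,E,H,E,E,H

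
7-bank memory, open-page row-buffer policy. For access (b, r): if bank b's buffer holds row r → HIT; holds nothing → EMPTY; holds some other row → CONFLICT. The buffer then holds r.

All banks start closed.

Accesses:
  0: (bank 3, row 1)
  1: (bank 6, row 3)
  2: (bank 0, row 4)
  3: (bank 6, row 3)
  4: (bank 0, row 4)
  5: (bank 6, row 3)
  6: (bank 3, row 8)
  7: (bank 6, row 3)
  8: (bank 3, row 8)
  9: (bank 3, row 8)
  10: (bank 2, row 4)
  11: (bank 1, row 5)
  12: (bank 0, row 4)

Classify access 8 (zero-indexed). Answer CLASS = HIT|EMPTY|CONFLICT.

CLASS = HIT

  [0] b3 r1: no row ⇒ E
  [1] b6 r3: no row ⇒ E
  [2] b0 r4: no row ⇒ E
  [3] b6 r3: had r3 ⇒ H
  [4] b0 r4: had r4 ⇒ H
  [5] b6 r3: had r3 ⇒ H
  [6] b3 r8: had r1 ⇒ C
  [7] b6 r3: had r3 ⇒ H
  [8] b3 r8: had r8 ⇒ H
  [9] b3 r8: had r8 ⇒ H
  [10] b2 r4: no row ⇒ E
  [11] b1 r5: no row ⇒ E
  [12] b0 r4: had r4 ⇒ H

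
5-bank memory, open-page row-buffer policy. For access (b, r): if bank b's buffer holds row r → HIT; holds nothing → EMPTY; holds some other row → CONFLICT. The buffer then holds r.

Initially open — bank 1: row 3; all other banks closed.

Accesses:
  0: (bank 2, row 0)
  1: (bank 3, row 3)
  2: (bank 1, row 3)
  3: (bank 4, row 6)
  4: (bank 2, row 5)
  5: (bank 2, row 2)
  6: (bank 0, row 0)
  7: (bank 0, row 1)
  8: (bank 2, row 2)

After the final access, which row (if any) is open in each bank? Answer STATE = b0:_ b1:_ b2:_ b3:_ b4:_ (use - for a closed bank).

0: bank 2 row 0 — prev None → EMPTY
1: bank 3 row 3 — prev None → EMPTY
2: bank 1 row 3 — prev 3 → HIT
3: bank 4 row 6 — prev None → EMPTY
4: bank 2 row 5 — prev 0 → CONFLICT
5: bank 2 row 2 — prev 5 → CONFLICT
6: bank 0 row 0 — prev None → EMPTY
7: bank 0 row 1 — prev 0 → CONFLICT
8: bank 2 row 2 — prev 2 → HIT

STATE = b0:1 b1:3 b2:2 b3:3 b4:6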